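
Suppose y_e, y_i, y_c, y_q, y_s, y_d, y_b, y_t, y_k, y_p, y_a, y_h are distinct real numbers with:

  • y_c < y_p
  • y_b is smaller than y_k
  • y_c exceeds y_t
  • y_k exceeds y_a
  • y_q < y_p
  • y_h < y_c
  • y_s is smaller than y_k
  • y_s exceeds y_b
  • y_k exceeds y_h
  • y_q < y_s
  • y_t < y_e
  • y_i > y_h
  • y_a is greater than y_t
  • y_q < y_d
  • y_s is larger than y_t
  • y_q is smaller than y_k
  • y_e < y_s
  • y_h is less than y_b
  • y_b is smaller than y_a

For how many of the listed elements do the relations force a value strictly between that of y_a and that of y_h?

The relations place y_h below y_a. An element lies strictly between them when it is forced above y_h and also forced below y_a.
Above y_h: {y_c, y_b, y_s, y_p, y_i, y_k}. Below y_a: {y_t, y_b}.
Intersection: {y_b} — 1.

1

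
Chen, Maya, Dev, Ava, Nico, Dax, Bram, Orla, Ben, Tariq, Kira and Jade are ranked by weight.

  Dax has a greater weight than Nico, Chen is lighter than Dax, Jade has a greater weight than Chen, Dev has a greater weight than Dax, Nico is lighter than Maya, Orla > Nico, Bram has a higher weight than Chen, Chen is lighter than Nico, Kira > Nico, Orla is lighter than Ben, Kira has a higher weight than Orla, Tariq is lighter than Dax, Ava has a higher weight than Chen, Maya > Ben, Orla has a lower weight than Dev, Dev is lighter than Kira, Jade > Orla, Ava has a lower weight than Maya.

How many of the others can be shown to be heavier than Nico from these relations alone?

7

Directly above Nico: Orla, Dax, Kira, Maya.
One step further: Jade, Ben, Dev (7 so far).
No other element is forced above Nico by the given relations, so the count is 7.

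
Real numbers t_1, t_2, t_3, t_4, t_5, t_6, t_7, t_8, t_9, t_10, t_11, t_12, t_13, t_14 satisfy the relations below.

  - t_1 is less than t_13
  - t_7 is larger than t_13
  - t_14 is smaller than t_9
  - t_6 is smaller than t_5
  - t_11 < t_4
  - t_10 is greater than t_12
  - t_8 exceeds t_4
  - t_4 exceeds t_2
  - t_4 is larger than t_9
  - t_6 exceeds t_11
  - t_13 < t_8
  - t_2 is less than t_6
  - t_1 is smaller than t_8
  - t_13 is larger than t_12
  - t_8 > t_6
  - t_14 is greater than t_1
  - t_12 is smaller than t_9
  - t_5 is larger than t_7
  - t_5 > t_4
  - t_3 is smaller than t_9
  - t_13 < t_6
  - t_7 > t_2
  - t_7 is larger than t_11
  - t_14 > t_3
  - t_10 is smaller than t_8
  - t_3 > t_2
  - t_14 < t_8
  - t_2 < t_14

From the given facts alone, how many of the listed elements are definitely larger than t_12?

8

Directly above t_12: t_13, t_10, t_9.
One step further: t_6, t_7, t_4, t_8 (7 so far).
One step further: t_5 (8 so far).
No other element is forced above t_12 by the given relations, so the count is 8.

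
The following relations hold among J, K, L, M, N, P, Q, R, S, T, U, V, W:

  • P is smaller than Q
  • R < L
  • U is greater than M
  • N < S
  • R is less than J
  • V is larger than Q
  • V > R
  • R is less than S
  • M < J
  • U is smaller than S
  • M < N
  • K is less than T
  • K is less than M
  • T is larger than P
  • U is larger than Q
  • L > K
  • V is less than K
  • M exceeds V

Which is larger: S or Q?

Q < V and V < K give Q < K.
Then K < M extends the chain to M.
Then M < N extends the chain to N.
Then N < S extends the chain to S.
So Q < S; S is the larger of the two.

S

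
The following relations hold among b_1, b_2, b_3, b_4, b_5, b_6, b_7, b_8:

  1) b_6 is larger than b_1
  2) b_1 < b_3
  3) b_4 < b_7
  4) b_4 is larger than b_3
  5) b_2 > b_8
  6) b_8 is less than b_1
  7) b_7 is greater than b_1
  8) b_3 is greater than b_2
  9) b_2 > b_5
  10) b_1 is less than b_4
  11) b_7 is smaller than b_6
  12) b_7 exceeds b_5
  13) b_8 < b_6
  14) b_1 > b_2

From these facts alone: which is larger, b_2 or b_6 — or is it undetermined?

b_6

The relevant relations are b_2 < b_1; b_1 < b_3; b_3 < b_4; b_4 < b_7; b_7 < b_6.
Together: b_2 < b_1 < b_3 < b_4 < b_7 < b_6.
So b_6 is larger.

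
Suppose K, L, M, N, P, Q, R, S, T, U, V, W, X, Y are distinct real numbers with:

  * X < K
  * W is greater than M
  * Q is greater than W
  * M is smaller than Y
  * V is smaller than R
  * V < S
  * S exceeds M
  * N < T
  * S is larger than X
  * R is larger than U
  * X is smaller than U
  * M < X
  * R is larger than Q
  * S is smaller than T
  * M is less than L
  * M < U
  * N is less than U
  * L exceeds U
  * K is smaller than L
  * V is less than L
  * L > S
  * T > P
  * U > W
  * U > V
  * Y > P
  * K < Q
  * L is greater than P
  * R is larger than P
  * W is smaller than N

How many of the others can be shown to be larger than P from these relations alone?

From P the given relations immediately reach Y, L, T, R.
No other element is forced above P by the given relations, so the count is 4.

4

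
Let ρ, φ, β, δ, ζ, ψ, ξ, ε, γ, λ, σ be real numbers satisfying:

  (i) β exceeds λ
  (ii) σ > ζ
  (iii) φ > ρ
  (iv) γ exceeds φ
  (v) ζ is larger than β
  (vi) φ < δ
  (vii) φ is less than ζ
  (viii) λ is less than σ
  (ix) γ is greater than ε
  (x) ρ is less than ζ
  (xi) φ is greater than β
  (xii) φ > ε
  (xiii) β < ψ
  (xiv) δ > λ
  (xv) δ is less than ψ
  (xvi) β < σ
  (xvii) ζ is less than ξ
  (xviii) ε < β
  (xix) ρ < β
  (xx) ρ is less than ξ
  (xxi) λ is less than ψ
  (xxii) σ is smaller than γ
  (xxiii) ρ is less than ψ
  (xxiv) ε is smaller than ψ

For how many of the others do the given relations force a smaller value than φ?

Directly below φ: ε, ρ, β.
One step further: λ (4 so far).
Nothing else is reachable below φ; 4 in all.

4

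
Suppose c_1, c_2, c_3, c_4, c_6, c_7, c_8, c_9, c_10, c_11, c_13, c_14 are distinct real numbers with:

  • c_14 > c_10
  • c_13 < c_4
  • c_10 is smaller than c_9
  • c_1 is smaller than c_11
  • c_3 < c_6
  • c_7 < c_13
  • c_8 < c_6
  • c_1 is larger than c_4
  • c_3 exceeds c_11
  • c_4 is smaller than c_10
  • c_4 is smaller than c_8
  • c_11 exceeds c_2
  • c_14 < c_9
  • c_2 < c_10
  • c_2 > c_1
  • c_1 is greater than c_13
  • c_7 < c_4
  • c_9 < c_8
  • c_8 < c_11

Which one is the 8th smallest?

c_9

The consecutive relations fix a unique order: c_7 < c_13 < c_4 < c_1 < c_2 < c_10 < c_14 < c_9 < c_8 < c_11 < c_3 < c_6.
The 8th smallest is c_9.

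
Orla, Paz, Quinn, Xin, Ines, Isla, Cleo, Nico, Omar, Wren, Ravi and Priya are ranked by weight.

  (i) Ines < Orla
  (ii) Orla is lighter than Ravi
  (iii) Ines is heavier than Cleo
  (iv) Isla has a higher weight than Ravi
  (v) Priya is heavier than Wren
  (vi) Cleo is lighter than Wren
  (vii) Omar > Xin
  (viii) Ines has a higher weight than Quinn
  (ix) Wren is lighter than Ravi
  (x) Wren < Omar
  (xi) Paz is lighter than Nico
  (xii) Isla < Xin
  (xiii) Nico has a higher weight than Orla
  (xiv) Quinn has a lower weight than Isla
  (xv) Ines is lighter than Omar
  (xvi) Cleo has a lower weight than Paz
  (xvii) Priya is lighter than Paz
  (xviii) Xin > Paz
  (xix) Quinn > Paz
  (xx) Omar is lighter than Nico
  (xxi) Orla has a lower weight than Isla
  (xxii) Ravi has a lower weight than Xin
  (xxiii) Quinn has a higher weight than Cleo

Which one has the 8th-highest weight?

Quinn

Chaining the given pairs: Cleo < Wren < Priya < Paz < Quinn < Ines < Orla < Ravi < Isla < Xin < Omar < Nico.
The 8th largest is Quinn.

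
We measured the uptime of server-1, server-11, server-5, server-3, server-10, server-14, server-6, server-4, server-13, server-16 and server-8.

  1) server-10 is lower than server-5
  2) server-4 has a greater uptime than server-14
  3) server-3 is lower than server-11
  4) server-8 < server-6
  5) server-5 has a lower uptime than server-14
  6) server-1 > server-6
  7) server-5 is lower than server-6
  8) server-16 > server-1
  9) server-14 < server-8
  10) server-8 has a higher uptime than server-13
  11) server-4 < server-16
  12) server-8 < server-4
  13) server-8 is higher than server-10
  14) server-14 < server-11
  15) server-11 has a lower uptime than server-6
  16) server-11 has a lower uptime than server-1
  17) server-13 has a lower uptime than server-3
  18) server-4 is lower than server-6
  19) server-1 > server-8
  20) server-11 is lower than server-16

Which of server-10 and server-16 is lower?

server-10

Link the given pairs in sequence: server-10 < server-5; server-5 < server-14; server-14 < server-4; server-4 < server-6; server-6 < server-1; server-1 < server-16.
Chaining these gives server-10 < server-5 < server-14 < server-4 < server-6 < server-1 < server-16.
So server-10 < server-16; server-10 is the lower of the two.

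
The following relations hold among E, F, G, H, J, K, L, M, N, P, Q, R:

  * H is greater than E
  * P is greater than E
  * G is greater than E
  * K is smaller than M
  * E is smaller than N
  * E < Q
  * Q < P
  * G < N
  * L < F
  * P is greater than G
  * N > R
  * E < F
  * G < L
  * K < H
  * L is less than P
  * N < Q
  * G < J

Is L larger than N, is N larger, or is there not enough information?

Following every chain through L: above L we get F, P; below L we get E, G.
N is not reached, and no chain runs the other way from N to L.
So the given relations leave the order of L and N undetermined.

undetermined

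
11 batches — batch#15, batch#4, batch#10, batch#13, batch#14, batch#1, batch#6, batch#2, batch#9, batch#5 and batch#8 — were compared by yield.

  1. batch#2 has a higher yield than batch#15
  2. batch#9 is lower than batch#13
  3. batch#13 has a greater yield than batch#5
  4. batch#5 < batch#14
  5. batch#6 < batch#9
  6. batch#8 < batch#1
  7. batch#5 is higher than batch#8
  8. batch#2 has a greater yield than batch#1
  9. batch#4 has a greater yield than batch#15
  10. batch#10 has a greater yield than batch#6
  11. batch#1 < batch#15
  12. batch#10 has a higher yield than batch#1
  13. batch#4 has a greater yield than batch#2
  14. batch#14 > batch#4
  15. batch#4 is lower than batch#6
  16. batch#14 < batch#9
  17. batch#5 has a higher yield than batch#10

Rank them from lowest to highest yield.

Each adjacent pair is fixed by a given relation: batch#8 < batch#1; batch#1 < batch#15; batch#15 < batch#2; batch#2 < batch#4; batch#4 < batch#6; batch#6 < batch#10; batch#10 < batch#5; batch#5 < batch#14; batch#14 < batch#9; batch#9 < batch#13. Chaining them end to end gives the full order.

batch#8 < batch#1 < batch#15 < batch#2 < batch#4 < batch#6 < batch#10 < batch#5 < batch#14 < batch#9 < batch#13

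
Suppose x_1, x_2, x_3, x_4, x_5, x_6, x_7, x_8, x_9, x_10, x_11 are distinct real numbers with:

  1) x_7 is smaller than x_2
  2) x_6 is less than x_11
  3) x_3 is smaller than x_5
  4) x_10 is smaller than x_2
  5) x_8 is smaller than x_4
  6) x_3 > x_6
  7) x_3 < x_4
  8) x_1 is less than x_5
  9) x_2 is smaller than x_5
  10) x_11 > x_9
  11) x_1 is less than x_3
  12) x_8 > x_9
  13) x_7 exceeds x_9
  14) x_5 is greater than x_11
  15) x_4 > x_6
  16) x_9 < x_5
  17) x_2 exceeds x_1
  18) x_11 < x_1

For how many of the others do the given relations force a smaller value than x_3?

4

The elements the relations force below x_3 are x_9, x_6, x_11, x_1 — no chain reaches any other.
That is 4.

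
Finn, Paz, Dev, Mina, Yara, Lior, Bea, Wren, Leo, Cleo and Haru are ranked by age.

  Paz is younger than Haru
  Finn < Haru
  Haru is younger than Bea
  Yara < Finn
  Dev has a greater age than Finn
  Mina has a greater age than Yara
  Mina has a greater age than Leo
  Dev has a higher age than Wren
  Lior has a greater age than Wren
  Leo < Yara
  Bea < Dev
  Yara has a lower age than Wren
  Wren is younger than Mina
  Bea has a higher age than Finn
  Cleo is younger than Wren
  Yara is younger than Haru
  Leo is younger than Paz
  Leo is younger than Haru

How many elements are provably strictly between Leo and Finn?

1

The relations place Leo below Finn. An element lies strictly between them when it is forced above Leo and also forced below Finn.
Above Leo: {Yara, Wren, Lior, Paz, Haru, Mina, Bea, Dev}. Below Finn: {Yara}.
Intersection: {Yara} — 1.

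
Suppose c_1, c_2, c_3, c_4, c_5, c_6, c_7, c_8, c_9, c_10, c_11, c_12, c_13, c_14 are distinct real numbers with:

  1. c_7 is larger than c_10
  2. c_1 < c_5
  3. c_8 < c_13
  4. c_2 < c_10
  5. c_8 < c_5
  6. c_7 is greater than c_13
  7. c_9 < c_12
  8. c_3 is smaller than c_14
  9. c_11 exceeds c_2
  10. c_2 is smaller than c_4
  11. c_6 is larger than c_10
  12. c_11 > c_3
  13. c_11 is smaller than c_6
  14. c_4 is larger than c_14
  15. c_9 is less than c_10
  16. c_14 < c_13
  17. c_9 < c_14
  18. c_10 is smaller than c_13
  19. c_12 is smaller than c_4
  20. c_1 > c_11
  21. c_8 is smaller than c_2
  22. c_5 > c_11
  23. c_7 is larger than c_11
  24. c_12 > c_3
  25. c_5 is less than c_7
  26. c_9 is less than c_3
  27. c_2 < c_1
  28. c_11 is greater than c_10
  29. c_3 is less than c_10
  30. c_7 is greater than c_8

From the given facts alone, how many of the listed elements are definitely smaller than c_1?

6

The elements the relations force below c_1 are c_8, c_9, c_2, c_3, c_10, c_11 — no chain reaches any other.
That is 6.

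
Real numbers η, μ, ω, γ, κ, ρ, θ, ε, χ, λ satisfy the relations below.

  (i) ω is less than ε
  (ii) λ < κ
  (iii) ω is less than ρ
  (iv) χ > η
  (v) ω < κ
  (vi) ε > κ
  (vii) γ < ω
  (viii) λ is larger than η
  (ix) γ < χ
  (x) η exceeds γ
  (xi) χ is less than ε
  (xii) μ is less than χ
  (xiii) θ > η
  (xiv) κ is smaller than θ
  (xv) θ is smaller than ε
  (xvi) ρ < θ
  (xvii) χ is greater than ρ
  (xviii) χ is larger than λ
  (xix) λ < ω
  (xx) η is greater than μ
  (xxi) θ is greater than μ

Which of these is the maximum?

γ is not greatest since γ < η; μ is not greatest since μ < η; η is not greatest since η < θ; λ is not greatest since λ < ω; ω is not greatest since ω < ε; κ is not greatest since κ < ε; ρ is not greatest since ρ < θ; χ is not greatest since χ < ε; θ is not greatest since θ < ε.
Only ε has nothing above it, so ε is the maximum.

ε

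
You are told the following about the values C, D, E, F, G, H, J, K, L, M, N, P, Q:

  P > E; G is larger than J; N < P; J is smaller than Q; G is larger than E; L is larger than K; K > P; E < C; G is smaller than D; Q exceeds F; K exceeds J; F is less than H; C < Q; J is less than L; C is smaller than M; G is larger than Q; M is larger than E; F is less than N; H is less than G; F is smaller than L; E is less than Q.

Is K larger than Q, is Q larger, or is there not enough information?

Following every chain through K: above K we get L; below K we get F, E, N, P, J.
Q is not reached, and no chain runs the other way from Q to K.
So the given relations leave the order of K and Q undetermined.

undetermined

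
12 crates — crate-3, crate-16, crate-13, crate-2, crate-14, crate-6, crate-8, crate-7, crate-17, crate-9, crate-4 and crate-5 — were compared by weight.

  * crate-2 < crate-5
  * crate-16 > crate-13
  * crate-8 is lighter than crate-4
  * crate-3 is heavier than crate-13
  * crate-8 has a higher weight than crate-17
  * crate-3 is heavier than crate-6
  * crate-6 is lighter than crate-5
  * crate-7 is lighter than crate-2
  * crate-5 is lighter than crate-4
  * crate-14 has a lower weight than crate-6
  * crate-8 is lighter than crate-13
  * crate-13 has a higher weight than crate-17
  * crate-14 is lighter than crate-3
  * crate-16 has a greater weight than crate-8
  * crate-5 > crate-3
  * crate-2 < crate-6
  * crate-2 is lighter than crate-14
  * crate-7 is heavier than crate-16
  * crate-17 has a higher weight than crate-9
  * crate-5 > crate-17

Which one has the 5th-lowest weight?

crate-16

Piecing the relations together gives one ordering: crate-9 < crate-17 < crate-8 < crate-13 < crate-16 < crate-7 < crate-2 < crate-14 < crate-6 < crate-3 < crate-5 < crate-4.
Counting 5 from the smallest end gives crate-16.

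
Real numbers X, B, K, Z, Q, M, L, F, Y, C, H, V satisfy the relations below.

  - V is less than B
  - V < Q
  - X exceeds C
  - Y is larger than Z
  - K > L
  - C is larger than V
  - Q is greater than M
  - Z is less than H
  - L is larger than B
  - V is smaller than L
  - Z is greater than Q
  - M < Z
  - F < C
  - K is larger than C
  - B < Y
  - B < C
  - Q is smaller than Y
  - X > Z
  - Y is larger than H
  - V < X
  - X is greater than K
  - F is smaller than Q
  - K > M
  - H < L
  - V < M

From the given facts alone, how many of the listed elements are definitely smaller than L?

From L the given relations immediately reach V, B, H.
From those, Z — 4 in total.
From those, M, Q — 6 in total.
From those, F — 7 in total.
Nothing else is reachable below L; 7 in all.

7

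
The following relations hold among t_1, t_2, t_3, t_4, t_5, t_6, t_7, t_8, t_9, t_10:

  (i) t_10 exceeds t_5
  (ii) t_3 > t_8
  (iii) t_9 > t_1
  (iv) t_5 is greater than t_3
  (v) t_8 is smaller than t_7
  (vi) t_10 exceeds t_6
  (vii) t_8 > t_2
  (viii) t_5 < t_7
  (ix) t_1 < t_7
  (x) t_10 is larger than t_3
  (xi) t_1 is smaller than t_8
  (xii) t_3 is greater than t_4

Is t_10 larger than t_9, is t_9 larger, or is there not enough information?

undetermined

Following every chain through t_9: below t_9 we get t_1.
t_10 is not reached, and no chain runs the other way from t_10 to t_9.
So the given relations leave the order of t_9 and t_10 undetermined.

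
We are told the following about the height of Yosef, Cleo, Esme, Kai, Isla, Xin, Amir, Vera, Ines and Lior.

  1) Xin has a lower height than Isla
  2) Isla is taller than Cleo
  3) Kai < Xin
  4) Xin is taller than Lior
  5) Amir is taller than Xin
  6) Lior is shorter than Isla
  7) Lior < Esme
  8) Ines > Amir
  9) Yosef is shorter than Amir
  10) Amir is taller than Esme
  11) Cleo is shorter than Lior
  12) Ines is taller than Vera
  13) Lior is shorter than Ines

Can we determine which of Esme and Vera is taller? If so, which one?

undetermined

Following every chain through Vera: above Vera we get Ines.
Esme is not reached, and no chain runs the other way from Esme to Vera.
So the given relations leave the order of Vera and Esme undetermined.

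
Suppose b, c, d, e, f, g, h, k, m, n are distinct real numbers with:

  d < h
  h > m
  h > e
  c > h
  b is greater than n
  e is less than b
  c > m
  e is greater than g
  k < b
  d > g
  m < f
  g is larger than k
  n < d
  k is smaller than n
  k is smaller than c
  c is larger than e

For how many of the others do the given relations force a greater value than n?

4

From n the given relations immediately reach d, b.
From those, h — 3 in total.
From those, c — 4 in total.
Nothing else is reachable above n; 4 in all.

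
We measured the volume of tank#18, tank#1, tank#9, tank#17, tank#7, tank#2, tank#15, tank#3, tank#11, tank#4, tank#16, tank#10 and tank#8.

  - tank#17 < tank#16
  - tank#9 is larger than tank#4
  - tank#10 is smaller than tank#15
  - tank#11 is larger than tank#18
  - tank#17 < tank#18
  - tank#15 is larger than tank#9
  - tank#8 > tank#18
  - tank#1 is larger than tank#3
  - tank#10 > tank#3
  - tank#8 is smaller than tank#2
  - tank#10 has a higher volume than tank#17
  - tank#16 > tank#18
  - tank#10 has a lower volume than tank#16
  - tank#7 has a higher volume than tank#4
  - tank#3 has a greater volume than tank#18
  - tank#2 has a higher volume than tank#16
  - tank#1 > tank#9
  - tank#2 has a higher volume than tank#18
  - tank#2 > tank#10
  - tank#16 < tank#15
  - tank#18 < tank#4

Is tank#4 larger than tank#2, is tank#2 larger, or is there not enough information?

Following every chain through tank#4: above tank#4 we get tank#7, tank#9, tank#1, tank#15; below tank#4 we get tank#17, tank#18.
tank#2 is not reached, and no chain runs the other way from tank#2 to tank#4.
So the given relations leave the order of tank#4 and tank#2 undetermined.

undetermined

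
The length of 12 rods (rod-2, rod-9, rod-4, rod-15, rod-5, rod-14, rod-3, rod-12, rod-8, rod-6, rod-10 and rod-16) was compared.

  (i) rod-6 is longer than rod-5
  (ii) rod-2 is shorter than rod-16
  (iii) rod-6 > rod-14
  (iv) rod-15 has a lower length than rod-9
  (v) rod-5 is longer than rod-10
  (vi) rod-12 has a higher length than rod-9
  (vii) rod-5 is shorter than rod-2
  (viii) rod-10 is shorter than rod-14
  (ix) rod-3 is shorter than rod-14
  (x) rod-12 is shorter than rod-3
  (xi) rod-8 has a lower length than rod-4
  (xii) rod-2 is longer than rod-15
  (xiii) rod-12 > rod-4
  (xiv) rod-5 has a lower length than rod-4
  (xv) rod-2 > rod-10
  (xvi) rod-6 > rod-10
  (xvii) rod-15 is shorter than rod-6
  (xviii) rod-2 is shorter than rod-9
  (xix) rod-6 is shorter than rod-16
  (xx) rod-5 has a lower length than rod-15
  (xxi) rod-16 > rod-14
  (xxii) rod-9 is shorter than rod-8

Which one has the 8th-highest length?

The consecutive relations fix a unique order: rod-10 < rod-5 < rod-15 < rod-2 < rod-9 < rod-8 < rod-4 < rod-12 < rod-3 < rod-14 < rod-6 < rod-16.
Counting 8 from the largest end gives rod-9.

rod-9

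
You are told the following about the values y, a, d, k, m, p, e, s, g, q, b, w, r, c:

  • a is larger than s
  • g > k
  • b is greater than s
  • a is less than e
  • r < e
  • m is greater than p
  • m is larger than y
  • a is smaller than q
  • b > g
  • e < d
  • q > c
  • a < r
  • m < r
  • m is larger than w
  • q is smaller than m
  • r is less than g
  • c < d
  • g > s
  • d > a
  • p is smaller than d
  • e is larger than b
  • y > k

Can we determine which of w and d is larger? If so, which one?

d

The relevant relations are w < m; m < r; r < g; g < b; b < e; e < d.
Chaining these gives w < m < r < g < b < e < d.
So d is larger.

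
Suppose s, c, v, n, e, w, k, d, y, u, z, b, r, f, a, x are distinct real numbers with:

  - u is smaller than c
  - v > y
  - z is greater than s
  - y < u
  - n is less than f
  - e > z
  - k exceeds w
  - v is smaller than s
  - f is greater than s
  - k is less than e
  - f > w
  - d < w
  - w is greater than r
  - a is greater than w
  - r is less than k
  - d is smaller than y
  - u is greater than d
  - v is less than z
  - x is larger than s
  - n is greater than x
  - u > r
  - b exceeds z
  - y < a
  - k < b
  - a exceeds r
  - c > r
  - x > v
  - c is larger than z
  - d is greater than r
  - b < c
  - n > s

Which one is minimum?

Chaining upward from r: directly above it, d, w, k, u, c, a; then y, f, b, e; then v; then s, x, z; then n.
That covers every other element, and nothing is given below r, so r is the minimum.

r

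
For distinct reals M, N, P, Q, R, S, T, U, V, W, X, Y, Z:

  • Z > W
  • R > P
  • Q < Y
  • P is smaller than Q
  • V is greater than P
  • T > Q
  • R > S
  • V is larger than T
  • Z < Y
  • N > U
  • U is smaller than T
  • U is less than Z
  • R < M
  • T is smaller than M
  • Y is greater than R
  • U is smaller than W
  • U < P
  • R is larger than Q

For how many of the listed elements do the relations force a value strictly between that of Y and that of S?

1

Chaining upward from S reaches: R, M.
Chaining downward from Y reaches: U, P, Q, W, Z, R.
Strictly between S and Y are those in both lists: R — 1 element.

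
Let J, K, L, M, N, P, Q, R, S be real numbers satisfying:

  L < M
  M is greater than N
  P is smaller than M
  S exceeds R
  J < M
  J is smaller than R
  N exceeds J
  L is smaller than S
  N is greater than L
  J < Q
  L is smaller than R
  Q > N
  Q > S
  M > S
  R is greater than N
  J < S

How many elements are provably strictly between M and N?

2

Chaining upward from N reaches: R, S, Q.
Chaining downward from M reaches: J, L, R, P, S.
Strictly between N and M are those in both lists: R, S — 2 elements.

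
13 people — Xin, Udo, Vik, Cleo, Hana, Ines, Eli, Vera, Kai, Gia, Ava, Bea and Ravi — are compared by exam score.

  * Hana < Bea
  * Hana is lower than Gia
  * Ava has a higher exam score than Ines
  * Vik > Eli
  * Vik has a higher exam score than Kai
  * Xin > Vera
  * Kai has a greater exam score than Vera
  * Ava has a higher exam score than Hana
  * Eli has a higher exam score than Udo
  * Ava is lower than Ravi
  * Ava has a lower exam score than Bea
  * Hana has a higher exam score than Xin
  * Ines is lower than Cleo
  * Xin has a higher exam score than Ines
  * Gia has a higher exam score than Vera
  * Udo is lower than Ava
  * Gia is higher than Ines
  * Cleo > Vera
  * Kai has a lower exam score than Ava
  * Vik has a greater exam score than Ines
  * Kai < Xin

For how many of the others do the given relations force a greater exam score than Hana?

The elements the relations force above Hana are Ava, Gia, Ravi, Bea — no chain reaches any other.
That is 4.

4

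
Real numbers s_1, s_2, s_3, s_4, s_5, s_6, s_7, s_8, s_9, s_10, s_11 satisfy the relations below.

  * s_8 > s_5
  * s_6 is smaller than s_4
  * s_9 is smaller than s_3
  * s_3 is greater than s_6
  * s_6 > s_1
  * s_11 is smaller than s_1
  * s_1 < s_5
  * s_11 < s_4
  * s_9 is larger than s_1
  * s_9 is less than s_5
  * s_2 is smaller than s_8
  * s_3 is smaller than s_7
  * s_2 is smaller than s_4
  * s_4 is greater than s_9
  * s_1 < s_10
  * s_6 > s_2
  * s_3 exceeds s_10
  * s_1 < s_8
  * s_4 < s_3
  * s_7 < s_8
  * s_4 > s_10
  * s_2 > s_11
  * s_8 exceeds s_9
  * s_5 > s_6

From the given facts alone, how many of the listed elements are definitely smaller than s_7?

Directly below s_7: s_3.
One step further: s_6, s_10, s_9, s_4 (5 so far).
One step further: s_11, s_2, s_1 (8 so far).
No other element is forced below s_7 by the given relations, so the count is 8.

8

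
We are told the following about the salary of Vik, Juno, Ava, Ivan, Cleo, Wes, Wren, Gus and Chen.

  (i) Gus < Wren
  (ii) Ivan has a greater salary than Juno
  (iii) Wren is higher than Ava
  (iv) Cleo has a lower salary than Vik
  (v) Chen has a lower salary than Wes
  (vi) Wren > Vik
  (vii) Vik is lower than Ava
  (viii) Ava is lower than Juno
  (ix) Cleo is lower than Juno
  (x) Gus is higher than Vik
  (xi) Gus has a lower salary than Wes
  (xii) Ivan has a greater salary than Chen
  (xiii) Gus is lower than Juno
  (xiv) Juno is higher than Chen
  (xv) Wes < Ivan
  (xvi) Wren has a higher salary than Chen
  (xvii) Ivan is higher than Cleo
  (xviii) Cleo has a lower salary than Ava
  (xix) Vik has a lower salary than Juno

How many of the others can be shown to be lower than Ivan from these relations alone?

The elements the relations force below Ivan are Cleo, Chen, Vik, Gus, Wes, Ava, Juno — no chain reaches any other.
That is 7.

7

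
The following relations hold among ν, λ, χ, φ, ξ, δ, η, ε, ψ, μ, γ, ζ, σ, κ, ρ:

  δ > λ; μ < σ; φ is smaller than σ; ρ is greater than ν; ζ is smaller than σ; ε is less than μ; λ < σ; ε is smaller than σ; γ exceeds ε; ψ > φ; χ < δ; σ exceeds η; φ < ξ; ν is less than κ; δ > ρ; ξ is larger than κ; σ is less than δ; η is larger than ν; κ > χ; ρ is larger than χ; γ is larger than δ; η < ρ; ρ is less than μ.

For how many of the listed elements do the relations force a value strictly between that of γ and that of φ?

2

Chaining upward from φ reaches: ξ, ψ, σ, δ.
Chaining downward from γ reaches: ν, ε, χ, η, ζ, ρ, λ, μ, σ, δ.
Strictly between φ and γ are those in both lists: σ, δ — 2 elements.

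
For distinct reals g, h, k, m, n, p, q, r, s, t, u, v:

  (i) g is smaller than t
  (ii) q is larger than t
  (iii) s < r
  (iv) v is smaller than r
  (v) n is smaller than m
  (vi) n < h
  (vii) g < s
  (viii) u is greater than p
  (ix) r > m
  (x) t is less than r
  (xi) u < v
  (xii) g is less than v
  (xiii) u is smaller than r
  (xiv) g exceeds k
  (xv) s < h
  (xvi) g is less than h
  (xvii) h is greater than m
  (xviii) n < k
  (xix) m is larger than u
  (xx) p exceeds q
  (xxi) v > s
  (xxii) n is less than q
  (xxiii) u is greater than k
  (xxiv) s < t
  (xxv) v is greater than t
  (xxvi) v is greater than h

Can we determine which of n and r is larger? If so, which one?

r

The relevant relations are n < k; k < g; g < s; s < t; t < q; q < p; p < u; u < m; m < h; h < v; v < r.
Chaining these gives n < k < g < s < t < q < p < u < m < h < v < r.
So r is larger.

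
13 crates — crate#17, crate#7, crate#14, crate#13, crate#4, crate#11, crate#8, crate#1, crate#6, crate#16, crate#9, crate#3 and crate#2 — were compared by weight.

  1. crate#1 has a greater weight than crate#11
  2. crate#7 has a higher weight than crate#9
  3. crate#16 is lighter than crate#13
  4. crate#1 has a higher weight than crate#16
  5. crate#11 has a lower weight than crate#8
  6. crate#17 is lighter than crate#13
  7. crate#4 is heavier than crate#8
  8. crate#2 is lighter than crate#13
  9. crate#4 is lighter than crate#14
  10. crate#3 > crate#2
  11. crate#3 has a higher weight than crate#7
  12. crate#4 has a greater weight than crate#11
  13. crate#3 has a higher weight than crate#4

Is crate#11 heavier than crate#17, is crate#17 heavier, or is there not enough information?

Following every chain through crate#17: above crate#17 we get crate#13.
crate#11 is not reached, and no chain runs the other way from crate#11 to crate#17.
So the given relations leave the order of crate#17 and crate#11 undetermined.

undetermined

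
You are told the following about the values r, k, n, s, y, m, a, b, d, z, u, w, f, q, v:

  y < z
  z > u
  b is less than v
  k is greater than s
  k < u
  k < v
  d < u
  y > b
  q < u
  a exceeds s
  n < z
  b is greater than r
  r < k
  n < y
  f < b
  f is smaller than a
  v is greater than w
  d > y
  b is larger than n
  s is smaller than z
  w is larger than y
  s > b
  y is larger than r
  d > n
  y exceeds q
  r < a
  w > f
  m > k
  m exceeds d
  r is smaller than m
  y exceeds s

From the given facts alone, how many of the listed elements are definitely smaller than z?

From z the given relations immediately reach n, s, y, u.
From those, q, r, b, k, d — 9 in total.
From those, f — 10 in total.
No other element is forced below z by the given relations, so the count is 10.

10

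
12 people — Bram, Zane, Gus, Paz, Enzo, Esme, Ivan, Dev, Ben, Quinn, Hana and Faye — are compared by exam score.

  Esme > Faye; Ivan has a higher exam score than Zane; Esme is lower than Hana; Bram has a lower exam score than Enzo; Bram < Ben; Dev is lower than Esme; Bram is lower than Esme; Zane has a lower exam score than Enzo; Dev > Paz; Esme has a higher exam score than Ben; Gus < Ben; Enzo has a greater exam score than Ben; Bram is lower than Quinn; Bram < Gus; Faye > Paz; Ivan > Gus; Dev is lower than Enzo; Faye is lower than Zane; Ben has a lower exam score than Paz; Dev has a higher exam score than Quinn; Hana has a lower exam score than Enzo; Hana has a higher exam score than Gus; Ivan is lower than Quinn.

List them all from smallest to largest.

Bram < Gus < Ben < Paz < Faye < Zane < Ivan < Quinn < Dev < Esme < Hana < Enzo

Each adjacent pair is fixed by a given relation: Bram < Gus; Gus < Ben; Ben < Paz; Paz < Faye; Faye < Zane; Zane < Ivan; Ivan < Quinn; Quinn < Dev; Dev < Esme; Esme < Hana; Hana < Enzo. Chaining them end to end gives the full order.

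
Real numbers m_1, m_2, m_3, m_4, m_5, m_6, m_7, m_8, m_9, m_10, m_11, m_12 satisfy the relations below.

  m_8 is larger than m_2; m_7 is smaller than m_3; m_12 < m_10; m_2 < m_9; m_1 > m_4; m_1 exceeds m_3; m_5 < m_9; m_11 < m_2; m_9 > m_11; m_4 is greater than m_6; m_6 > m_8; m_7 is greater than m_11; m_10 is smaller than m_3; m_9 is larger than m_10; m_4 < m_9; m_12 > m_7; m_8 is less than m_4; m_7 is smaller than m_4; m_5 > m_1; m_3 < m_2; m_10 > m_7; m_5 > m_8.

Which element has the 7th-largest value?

m_2

Piecing the relations together gives one ordering: m_11 < m_7 < m_12 < m_10 < m_3 < m_2 < m_8 < m_6 < m_4 < m_1 < m_5 < m_9.
Counting 7 from the largest end gives m_2.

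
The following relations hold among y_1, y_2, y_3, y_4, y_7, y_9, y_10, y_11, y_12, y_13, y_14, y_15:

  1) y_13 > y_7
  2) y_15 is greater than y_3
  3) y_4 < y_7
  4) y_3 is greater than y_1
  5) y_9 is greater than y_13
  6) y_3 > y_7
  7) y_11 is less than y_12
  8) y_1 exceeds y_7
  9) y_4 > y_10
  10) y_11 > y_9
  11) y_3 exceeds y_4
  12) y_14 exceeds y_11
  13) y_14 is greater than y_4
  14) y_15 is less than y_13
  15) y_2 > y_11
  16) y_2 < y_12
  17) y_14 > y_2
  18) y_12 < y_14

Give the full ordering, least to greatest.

y_10 < y_4 < y_7 < y_1 < y_3 < y_15 < y_13 < y_9 < y_11 < y_2 < y_12 < y_14

Nothing is placed below y_10, so it is least; from there y_10 < y_4; y_4 < y_7; y_7 < y_1; y_1 < y_3; y_3 < y_15; y_15 < y_13; y_13 < y_9; y_9 < y_11; y_11 < y_2; y_2 < y_12; y_12 < y_14, each given directly.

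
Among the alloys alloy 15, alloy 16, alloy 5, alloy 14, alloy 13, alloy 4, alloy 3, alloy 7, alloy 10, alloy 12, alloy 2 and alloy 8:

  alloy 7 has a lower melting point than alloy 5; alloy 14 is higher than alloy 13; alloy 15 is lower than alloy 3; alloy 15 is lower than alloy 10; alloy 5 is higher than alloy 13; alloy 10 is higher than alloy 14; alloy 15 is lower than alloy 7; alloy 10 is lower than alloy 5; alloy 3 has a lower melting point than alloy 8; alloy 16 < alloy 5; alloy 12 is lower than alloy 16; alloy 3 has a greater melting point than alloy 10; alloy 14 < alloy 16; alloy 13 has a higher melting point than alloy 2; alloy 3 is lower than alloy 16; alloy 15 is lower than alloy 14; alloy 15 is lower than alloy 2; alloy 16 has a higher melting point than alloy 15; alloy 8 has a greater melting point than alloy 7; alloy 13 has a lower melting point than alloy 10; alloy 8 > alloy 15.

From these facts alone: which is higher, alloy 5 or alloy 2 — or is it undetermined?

alloy 5

alloy 2 < alloy 13 and alloy 13 < alloy 14 give alloy 2 < alloy 14.
With alloy 14 < alloy 10: alloy 2 < alloy 13 < alloy 14 < alloy 10.
Then alloy 10 < alloy 3 extends the chain to alloy 3.
With alloy 3 < alloy 16: alloy 2 < alloy 13 < alloy 14 < alloy 10 < alloy 3 < alloy 16.
With alloy 16 < alloy 5: alloy 2 < alloy 13 < alloy 14 < alloy 10 < alloy 3 < alloy 16 < alloy 5.
So alloy 5 is higher.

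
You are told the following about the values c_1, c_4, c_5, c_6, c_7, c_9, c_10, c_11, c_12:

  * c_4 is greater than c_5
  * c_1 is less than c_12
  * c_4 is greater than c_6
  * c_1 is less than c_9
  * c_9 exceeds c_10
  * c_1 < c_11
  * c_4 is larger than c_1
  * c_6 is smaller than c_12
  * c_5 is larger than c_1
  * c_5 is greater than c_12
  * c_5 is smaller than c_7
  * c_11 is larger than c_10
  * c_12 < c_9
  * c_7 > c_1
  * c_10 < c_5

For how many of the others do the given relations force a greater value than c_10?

5

The elements the relations force above c_10 are c_5, c_4, c_11, c_9, c_7 — no chain reaches any other.
That is 5.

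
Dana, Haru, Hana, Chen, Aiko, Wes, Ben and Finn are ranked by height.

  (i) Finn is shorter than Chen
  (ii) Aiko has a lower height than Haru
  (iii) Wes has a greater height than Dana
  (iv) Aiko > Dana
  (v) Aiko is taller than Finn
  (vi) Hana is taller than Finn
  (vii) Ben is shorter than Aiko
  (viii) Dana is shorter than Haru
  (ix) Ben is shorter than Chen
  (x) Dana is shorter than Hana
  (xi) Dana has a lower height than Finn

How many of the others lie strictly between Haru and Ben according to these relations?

1

The relations place Ben below Haru. An element lies strictly between them when it is forced above Ben and also forced below Haru.
Above Ben: {Chen, Aiko}. Below Haru: {Dana, Finn, Aiko}.
Intersection: {Aiko} — 1.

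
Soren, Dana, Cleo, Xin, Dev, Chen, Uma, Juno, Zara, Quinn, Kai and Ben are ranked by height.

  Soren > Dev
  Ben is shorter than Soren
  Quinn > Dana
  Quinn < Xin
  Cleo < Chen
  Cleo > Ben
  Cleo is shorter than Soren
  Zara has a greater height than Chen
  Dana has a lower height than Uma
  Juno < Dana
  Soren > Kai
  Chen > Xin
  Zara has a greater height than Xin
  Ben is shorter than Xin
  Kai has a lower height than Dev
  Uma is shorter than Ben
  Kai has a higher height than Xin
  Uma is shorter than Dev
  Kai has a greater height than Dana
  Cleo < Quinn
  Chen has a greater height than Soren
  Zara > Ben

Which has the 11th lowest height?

Chen

Chaining the given pairs: Juno < Dana < Uma < Ben < Cleo < Quinn < Xin < Kai < Dev < Soren < Chen < Zara.
The 11th smallest is Chen.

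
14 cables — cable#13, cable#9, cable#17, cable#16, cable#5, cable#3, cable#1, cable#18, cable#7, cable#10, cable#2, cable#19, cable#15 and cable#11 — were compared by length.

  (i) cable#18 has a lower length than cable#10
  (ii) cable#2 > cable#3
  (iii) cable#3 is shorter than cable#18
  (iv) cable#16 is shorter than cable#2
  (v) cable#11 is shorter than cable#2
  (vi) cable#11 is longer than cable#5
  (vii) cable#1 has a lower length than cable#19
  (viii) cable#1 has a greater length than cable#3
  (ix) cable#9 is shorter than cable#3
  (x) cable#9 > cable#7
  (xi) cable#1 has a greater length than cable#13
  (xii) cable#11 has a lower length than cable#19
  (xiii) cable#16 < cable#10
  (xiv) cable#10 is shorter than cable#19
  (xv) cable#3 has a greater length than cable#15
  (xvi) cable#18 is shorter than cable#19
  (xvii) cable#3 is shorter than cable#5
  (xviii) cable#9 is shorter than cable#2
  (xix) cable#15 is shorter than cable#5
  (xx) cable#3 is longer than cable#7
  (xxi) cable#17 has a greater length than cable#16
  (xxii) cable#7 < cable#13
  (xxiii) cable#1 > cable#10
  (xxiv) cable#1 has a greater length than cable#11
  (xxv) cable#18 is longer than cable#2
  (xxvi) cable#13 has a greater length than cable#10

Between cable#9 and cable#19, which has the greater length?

cable#19

Link the given pairs in sequence: cable#9 < cable#3; cable#3 < cable#5; cable#5 < cable#11; cable#11 < cable#2; cable#2 < cable#18; cable#18 < cable#10; cable#10 < cable#13; cable#13 < cable#1; cable#1 < cable#19.
Chaining these gives cable#9 < cable#3 < cable#5 < cable#11 < cable#2 < cable#18 < cable#10 < cable#13 < cable#1 < cable#19.
So cable#9 < cable#19; cable#19 is the longer of the two.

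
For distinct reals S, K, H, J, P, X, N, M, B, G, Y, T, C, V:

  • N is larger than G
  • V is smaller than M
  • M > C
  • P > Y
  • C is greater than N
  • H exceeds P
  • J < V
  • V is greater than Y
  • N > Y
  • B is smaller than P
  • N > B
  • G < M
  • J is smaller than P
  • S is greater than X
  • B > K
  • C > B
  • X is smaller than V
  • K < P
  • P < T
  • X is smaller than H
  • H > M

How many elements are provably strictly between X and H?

2

The relations place X below H. An element lies strictly between them when it is forced above X and also forced below H.
Above X: {V, S, M}. Below H: {G, J, Y, K, V, B, N, P, C, M}.
Intersection: {V, M} — 2.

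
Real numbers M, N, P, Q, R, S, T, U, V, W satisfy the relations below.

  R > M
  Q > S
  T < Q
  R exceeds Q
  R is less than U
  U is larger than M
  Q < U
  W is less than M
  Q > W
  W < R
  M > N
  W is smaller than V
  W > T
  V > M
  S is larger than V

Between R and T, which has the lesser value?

Following the relations from T: T < W < M < V < S < Q < R.
So T < R; T is the smaller of the two.

T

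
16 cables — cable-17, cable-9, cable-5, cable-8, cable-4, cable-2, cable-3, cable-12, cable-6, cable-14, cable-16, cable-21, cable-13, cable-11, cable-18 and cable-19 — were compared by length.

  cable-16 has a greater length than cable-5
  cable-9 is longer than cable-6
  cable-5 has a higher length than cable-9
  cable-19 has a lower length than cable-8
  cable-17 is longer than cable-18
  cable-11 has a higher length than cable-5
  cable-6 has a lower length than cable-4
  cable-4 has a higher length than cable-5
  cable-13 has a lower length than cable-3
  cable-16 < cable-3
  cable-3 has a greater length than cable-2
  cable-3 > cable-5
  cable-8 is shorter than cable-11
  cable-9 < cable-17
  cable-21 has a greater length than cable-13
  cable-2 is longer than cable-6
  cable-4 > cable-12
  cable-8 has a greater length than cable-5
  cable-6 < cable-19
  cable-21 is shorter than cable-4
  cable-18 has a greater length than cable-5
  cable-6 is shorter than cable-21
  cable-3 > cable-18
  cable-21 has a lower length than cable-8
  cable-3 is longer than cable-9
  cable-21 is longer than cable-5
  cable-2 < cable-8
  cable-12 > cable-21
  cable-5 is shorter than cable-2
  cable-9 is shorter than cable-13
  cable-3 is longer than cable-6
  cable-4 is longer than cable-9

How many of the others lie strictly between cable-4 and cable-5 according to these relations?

The relations place cable-5 below cable-4. An element lies strictly between them when it is forced above cable-5 and also forced below cable-4.
Above cable-5: {cable-16, cable-21, cable-2, cable-12, cable-8, cable-18, cable-17, cable-11, cable-3}. Below cable-4: {cable-6, cable-9, cable-13, cable-21, cable-12}.
Intersection: {cable-21, cable-12} — 2.

2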